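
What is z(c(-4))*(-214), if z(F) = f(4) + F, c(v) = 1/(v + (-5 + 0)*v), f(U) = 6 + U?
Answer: -17227/8 ≈ -2153.4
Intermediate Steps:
c(v) = -1/(4*v) (c(v) = 1/(v - 5*v) = 1/(-4*v) = -1/(4*v))
z(F) = 10 + F (z(F) = (6 + 4) + F = 10 + F)
z(c(-4))*(-214) = (10 - ¼/(-4))*(-214) = (10 - ¼*(-¼))*(-214) = (10 + 1/16)*(-214) = (161/16)*(-214) = -17227/8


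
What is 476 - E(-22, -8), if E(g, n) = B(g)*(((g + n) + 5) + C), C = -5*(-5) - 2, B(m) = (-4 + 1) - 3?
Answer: 464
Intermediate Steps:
B(m) = -6 (B(m) = -3 - 3 = -6)
C = 23 (C = 25 - 2 = 23)
E(g, n) = -168 - 6*g - 6*n (E(g, n) = -6*(((g + n) + 5) + 23) = -6*((5 + g + n) + 23) = -6*(28 + g + n) = -168 - 6*g - 6*n)
476 - E(-22, -8) = 476 - (-168 - 6*(-22) - 6*(-8)) = 476 - (-168 + 132 + 48) = 476 - 1*12 = 476 - 12 = 464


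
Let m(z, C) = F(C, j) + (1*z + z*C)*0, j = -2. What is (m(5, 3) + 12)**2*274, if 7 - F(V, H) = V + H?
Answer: 88776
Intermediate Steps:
F(V, H) = 7 - H - V (F(V, H) = 7 - (V + H) = 7 - (H + V) = 7 + (-H - V) = 7 - H - V)
m(z, C) = 9 - C (m(z, C) = (7 - 1*(-2) - C) + (1*z + z*C)*0 = (7 + 2 - C) + (z + C*z)*0 = (9 - C) + 0 = 9 - C)
(m(5, 3) + 12)**2*274 = ((9 - 1*3) + 12)**2*274 = ((9 - 3) + 12)**2*274 = (6 + 12)**2*274 = 18**2*274 = 324*274 = 88776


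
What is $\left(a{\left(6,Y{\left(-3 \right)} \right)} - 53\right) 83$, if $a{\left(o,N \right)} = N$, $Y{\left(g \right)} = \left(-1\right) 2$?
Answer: $-4565$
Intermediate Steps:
$Y{\left(g \right)} = -2$
$\left(a{\left(6,Y{\left(-3 \right)} \right)} - 53\right) 83 = \left(-2 - 53\right) 83 = \left(-55\right) 83 = -4565$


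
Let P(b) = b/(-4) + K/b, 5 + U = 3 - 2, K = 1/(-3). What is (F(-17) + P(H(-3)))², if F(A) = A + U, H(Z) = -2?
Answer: 3721/9 ≈ 413.44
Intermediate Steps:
K = -⅓ ≈ -0.33333
U = -4 (U = -5 + (3 - 2) = -5 + 1 = -4)
F(A) = -4 + A (F(A) = A - 4 = -4 + A)
P(b) = -1/(3*b) - b/4 (P(b) = b/(-4) - 1/(3*b) = b*(-¼) - 1/(3*b) = -b/4 - 1/(3*b) = -1/(3*b) - b/4)
(F(-17) + P(H(-3)))² = ((-4 - 17) + (-⅓/(-2) - ¼*(-2)))² = (-21 + (-⅓*(-½) + ½))² = (-21 + (⅙ + ½))² = (-21 + ⅔)² = (-61/3)² = 3721/9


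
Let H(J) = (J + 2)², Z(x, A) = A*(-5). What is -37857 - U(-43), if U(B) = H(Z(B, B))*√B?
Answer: -37857 - 47089*I*√43 ≈ -37857.0 - 3.0878e+5*I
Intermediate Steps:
Z(x, A) = -5*A
H(J) = (2 + J)²
U(B) = √B*(2 - 5*B)² (U(B) = (2 - 5*B)²*√B = √B*(2 - 5*B)²)
-37857 - U(-43) = -37857 - √(-43)*(-2 + 5*(-43))² = -37857 - I*√43*(-2 - 215)² = -37857 - I*√43*(-217)² = -37857 - I*√43*47089 = -37857 - 47089*I*√43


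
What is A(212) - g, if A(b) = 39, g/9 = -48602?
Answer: 437457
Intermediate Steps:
g = -437418 (g = 9*(-48602) = -437418)
A(212) - g = 39 - 1*(-437418) = 39 + 437418 = 437457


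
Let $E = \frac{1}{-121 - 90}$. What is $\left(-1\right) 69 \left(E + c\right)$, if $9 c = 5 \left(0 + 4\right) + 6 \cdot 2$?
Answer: $- \frac{155089}{633} \approx -245.01$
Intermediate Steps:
$E = - \frac{1}{211}$ ($E = \frac{1}{-211} = - \frac{1}{211} \approx -0.0047393$)
$c = \frac{32}{9}$ ($c = \frac{5 \left(0 + 4\right) + 6 \cdot 2}{9} = \frac{5 \cdot 4 + 12}{9} = \frac{20 + 12}{9} = \frac{1}{9} \cdot 32 = \frac{32}{9} \approx 3.5556$)
$\left(-1\right) 69 \left(E + c\right) = \left(-1\right) 69 \left(- \frac{1}{211} + \frac{32}{9}\right) = \left(-69\right) \frac{6743}{1899} = - \frac{155089}{633}$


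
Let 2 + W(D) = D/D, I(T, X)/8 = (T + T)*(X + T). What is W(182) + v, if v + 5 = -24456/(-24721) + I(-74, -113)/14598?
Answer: 1832586454/180438579 ≈ 10.156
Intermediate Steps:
I(T, X) = 16*T*(T + X) (I(T, X) = 8*((T + T)*(X + T)) = 8*((2*T)*(T + X)) = 8*(2*T*(T + X)) = 16*T*(T + X))
W(D) = -1 (W(D) = -2 + D/D = -2 + 1 = -1)
v = 2013025033/180438579 (v = -5 + (-24456/(-24721) + (16*(-74)*(-74 - 113))/14598) = -5 + (-24456*(-1/24721) + (16*(-74)*(-187))*(1/14598)) = -5 + (24456/24721 + 221408*(1/14598)) = -5 + (24456/24721 + 110704/7299) = -5 + 2915217928/180438579 = 2013025033/180438579 ≈ 11.156)
W(182) + v = -1 + 2013025033/180438579 = 1832586454/180438579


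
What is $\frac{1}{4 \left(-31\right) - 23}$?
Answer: $- \frac{1}{147} \approx -0.0068027$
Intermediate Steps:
$\frac{1}{4 \left(-31\right) - 23} = \frac{1}{-124 - 23} = \frac{1}{-147} = - \frac{1}{147}$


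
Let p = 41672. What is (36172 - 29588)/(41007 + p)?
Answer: 6584/82679 ≈ 0.079633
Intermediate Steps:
(36172 - 29588)/(41007 + p) = (36172 - 29588)/(41007 + 41672) = 6584/82679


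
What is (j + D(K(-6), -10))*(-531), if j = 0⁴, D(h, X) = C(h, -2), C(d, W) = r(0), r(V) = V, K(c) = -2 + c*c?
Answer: 0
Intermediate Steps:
K(c) = -2 + c²
C(d, W) = 0
D(h, X) = 0
j = 0
(j + D(K(-6), -10))*(-531) = (0 + 0)*(-531) = 0*(-531) = 0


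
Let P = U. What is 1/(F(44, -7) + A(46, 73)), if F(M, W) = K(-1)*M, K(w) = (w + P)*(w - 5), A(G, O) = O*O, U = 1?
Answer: 1/5329 ≈ 0.00018765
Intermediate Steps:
P = 1
A(G, O) = O²
K(w) = (1 + w)*(-5 + w) (K(w) = (w + 1)*(w - 5) = (1 + w)*(-5 + w))
F(M, W) = 0 (F(M, W) = (-5 + (-1)² - 4*(-1))*M = (-5 + 1 + 4)*M = 0*M = 0)
1/(F(44, -7) + A(46, 73)) = 1/(0 + 73²) = 1/(0 + 5329) = 1/5329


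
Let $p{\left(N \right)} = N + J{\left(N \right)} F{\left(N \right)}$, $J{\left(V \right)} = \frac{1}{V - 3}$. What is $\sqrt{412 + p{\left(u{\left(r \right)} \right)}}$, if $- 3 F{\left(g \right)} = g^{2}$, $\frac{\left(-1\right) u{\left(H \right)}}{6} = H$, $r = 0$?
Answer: $2 \sqrt{103} \approx 20.298$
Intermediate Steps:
$u{\left(H \right)} = - 6 H$
$J{\left(V \right)} = \frac{1}{-3 + V}$
$F{\left(g \right)} = - \frac{g^{2}}{3}$
$p{\left(N \right)} = N - \frac{N^{2}}{3 \left(-3 + N\right)}$ ($p{\left(N \right)} = N + \frac{\left(- \frac{1}{3}\right) N^{2}}{-3 + N} = N - \frac{N^{2}}{3 \left(-3 + N\right)}$)
$\sqrt{412 + p{\left(u{\left(r \right)} \right)}} = \sqrt{412 + \frac{\left(-6\right) 0 \left(-9 + 2 \left(\left(-6\right) 0\right)\right)}{3 \left(-3 - 0\right)}} = \sqrt{412 + \frac{1}{3} \cdot 0 \frac{1}{-3 + 0} \left(-9 + 2 \cdot 0\right)} = \sqrt{412 + \frac{1}{3} \cdot 0 \frac{1}{-3} \left(-9 + 0\right)} = \sqrt{412 + \frac{1}{3} \cdot 0 \left(- \frac{1}{3}\right) \left(-9\right)} = \sqrt{412 + 0} = \sqrt{412} = 2 \sqrt{103}$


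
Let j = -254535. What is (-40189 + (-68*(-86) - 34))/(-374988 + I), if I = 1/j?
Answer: 795421875/8677051871 ≈ 0.091670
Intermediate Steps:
I = -1/254535 (I = 1/(-254535) = -1/254535 ≈ -3.9287e-6)
(-40189 + (-68*(-86) - 34))/(-374988 + I) = (-40189 + (-68*(-86) - 34))/(-374988 - 1/254535) = (-40189 + (5848 - 34))/(-95447570581/254535) = (-40189 + 5814)*(-254535/95447570581) = -34375*(-254535/95447570581) = 795421875/8677051871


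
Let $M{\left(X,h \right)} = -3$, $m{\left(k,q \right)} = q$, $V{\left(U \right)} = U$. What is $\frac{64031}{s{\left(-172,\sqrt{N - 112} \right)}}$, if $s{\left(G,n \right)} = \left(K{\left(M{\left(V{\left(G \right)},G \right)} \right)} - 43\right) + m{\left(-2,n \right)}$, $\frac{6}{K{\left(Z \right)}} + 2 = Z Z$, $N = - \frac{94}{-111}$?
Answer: $- \frac{14676865665}{10264337} - \frac{3137519 i \sqrt{1369518}}{10264337} \approx -1429.9 - 357.72 i$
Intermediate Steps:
$N = \frac{94}{111}$ ($N = \left(-94\right) \left(- \frac{1}{111}\right) = \frac{94}{111} \approx 0.84685$)
$K{\left(Z \right)} = \frac{6}{-2 + Z^{2}}$ ($K{\left(Z \right)} = \frac{6}{-2 + Z Z} = \frac{6}{-2 + Z^{2}}$)
$s{\left(G,n \right)} = - \frac{295}{7} + n$ ($s{\left(G,n \right)} = \left(\frac{6}{-2 + \left(-3\right)^{2}} - 43\right) + n = \left(\frac{6}{-2 + 9} - 43\right) + n = \left(\frac{6}{7} - 43\right) + n = - \frac{295}{7} + n$)
$\frac{64031}{s{\left(-172,\sqrt{N - 112} \right)}} = \frac{64031}{- \frac{295}{7} + \sqrt{\frac{94}{111} - 112}} = \frac{64031}{- \frac{295}{7} + \sqrt{- \frac{12338}{111}}} = \frac{64031}{- \frac{295}{7} + \frac{i \sqrt{1369518}}{111}}$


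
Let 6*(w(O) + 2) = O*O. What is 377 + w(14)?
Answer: 1223/3 ≈ 407.67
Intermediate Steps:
w(O) = -2 + O**2/6 (w(O) = -2 + (O*O)/6 = -2 + O**2/6)
377 + w(14) = 377 + (-2 + (1/6)*14**2) = 377 + (-2 + (1/6)*196) = 377 + (-2 + 98/3) = 377 + 92/3 = 1223/3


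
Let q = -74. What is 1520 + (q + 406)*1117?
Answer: 372364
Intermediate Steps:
1520 + (q + 406)*1117 = 1520 + (-74 + 406)*1117 = 1520 + 332*1117 = 1520 + 370844 = 372364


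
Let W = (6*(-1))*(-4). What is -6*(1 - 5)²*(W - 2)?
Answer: -2112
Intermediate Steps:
W = 24 (W = -6*(-4) = 24)
-6*(1 - 5)²*(W - 2) = -6*(1 - 5)²*(24 - 2) = -6*(-4)²*22 = -96*22 = -6*352 = -2112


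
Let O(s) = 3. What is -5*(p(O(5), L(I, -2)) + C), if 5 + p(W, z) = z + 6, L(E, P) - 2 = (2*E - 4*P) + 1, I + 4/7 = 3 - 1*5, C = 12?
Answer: -660/7 ≈ -94.286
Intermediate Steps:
I = -18/7 (I = -4/7 + (3 - 1*5) = -4/7 + (3 - 5) = -4/7 - 2 = -18/7 ≈ -2.5714)
L(E, P) = 3 - 4*P + 2*E (L(E, P) = 2 + ((2*E - 4*P) + 1) = 2 + ((-4*P + 2*E) + 1) = 2 + (1 - 4*P + 2*E) = 3 - 4*P + 2*E)
p(W, z) = 1 + z (p(W, z) = -5 + (z + 6) = -5 + (6 + z) = 1 + z)
-5*(p(O(5), L(I, -2)) + C) = -5*((1 + (3 - 4*(-2) + 2*(-18/7))) + 12) = -5*((1 + (3 + 8 - 36/7)) + 12) = -5*((1 + 41/7) + 12) = -5*(48/7 + 12) = -5*132/7 = -660/7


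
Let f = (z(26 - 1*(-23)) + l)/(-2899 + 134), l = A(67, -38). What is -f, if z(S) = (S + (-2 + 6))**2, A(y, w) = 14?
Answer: 2823/2765 ≈ 1.0210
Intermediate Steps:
z(S) = (4 + S)**2 (z(S) = (S + 4)**2 = (4 + S)**2)
l = 14
f = -2823/2765 (f = ((4 + (26 - 1*(-23)))**2 + 14)/(-2899 + 134) = ((4 + (26 + 23))**2 + 14)/(-2765) = ((4 + 49)**2 + 14)*(-1/2765) = (53**2 + 14)*(-1/2765) = (2809 + 14)*(-1/2765) = 2823*(-1/2765) = -2823/2765 ≈ -1.0210)
-f = -1*(-2823/2765) = 2823/2765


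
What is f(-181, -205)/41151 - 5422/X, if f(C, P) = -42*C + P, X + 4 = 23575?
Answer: -16255345/323323407 ≈ -0.050276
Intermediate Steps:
X = 23571 (X = -4 + 23575 = 23571)
f(C, P) = P - 42*C
f(-181, -205)/41151 - 5422/X = (-205 - 42*(-181))/41151 - 5422/23571 = (-205 + 7602)*(1/41151) - 5422*1/23571 = 7397*(1/41151) - 5422/23571 = 7397/41151 - 5422/23571 = -16255345/323323407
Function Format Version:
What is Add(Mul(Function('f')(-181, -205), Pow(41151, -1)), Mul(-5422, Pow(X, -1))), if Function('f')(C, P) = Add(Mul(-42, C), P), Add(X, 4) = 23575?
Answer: Rational(-16255345, 323323407) ≈ -0.050276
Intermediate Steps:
X = 23571 (X = Add(-4, 23575) = 23571)
Function('f')(C, P) = Add(P, Mul(-42, C))
Add(Mul(Function('f')(-181, -205), Pow(41151, -1)), Mul(-5422, Pow(X, -1))) = Add(Mul(Add(-205, Mul(-42, -181)), Pow(41151, -1)), Mul(-5422, Pow(23571, -1))) = Add(Mul(Add(-205, 7602), Rational(1, 41151)), Mul(-5422, Rational(1, 23571))) = Add(Mul(7397, Rational(1, 41151)), Rational(-5422, 23571)) = Add(Rational(7397, 41151), Rational(-5422, 23571)) = Rational(-16255345, 323323407)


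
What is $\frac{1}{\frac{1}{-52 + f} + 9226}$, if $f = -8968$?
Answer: $\frac{9020}{83218519} \approx 0.00010839$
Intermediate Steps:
$\frac{1}{\frac{1}{-52 + f} + 9226} = \frac{1}{\frac{1}{-52 - 8968} + 9226} = \frac{1}{\frac{1}{-9020} + 9226} = \frac{1}{- \frac{1}{9020} + 9226} = \frac{1}{\frac{83218519}{9020}} = \frac{9020}{83218519}$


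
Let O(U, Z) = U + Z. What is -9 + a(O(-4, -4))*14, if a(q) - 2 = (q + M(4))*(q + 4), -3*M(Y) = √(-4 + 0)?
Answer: 467 + 112*I/3 ≈ 467.0 + 37.333*I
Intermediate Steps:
M(Y) = -2*I/3 (M(Y) = -√(-4 + 0)/3 = -2*I/3)
a(q) = 2 + (4 + q)*(q - 2*I/3) (a(q) = 2 + (q - 2*I/3)*(q + 4) = 2 + (q - 2*I/3)*(4 + q) = 2 + (4 + q)*(q - 2*I/3))
-9 + a(O(-4, -4))*14 = -9 + (2 + (-4 - 4)² - 8*I/3 + 2*(-4 - 4)*(6 - I)/3)*14 = -9 + (2 + (-8)² - 8*I/3 + (⅔)*(-8)*(6 - I))*14 = -9 + (2 + 64 - 8*I/3 + (-32 + 16*I/3))*14 = -9 + (34 + 8*I/3)*14 = -9 + (476 + 112*I/3) = 467 + 112*I/3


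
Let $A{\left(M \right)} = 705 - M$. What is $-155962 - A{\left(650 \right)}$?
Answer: $-156017$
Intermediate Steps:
$-155962 - A{\left(650 \right)} = -155962 - \left(705 - 650\right) = -155962 - 55 = -156017$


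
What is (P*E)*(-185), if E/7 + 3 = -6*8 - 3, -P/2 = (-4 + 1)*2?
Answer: 839160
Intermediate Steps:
P = 12 (P = -2*(-4 + 1)*2 = -(-6)*2 = -2*(-6) = 12)
E = -378 (E = -21 + 7*(-6*8 - 3) = -21 + 7*(-48 - 3) = -21 + 7*(-51) = -21 - 357 = -378)
(P*E)*(-185) = (12*(-378))*(-185) = -4536*(-185) = 839160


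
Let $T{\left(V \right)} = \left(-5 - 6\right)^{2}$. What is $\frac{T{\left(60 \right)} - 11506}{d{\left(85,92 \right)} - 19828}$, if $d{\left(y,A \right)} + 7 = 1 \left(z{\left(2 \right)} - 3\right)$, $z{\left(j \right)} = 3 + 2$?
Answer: $\frac{345}{601} \approx 0.57404$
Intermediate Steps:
$z{\left(j \right)} = 5$
$d{\left(y,A \right)} = -5$ ($d{\left(y,A \right)} = -7 + 1 \left(5 - 3\right) = -7 + 1 \cdot 2 = -7 + 2 = -5$)
$T{\left(V \right)} = 121$ ($T{\left(V \right)} = \left(-11\right)^{2} = 121$)
$\frac{T{\left(60 \right)} - 11506}{d{\left(85,92 \right)} - 19828} = \frac{121 - 11506}{-5 - 19828} = - \frac{11385}{-19833} = \left(-11385\right) \left(- \frac{1}{19833}\right) = \frac{345}{601}$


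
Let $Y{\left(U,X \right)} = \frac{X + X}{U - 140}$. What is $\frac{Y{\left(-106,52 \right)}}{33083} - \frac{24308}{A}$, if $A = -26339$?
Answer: $\frac{98912962744}{107178895851} \approx 0.92288$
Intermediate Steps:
$Y{\left(U,X \right)} = \frac{2 X}{-140 + U}$
$\frac{Y{\left(-106,52 \right)}}{33083} - \frac{24308}{A} = \frac{2 \cdot 52 \frac{1}{-140 - 106}}{33083} - \frac{24308}{-26339} = 2 \cdot 52 \frac{1}{-246} \cdot \frac{1}{33083} - - \frac{24308}{26339} = 2 \cdot 52 \left(- \frac{1}{246}\right) \frac{1}{33083} + \frac{24308}{26339} = \left(- \frac{52}{123}\right) \frac{1}{33083} + \frac{24308}{26339} = - \frac{52}{4069209} + \frac{24308}{26339} = \frac{98912962744}{107178895851}$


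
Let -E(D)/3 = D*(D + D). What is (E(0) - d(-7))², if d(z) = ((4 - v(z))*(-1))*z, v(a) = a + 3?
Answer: 3136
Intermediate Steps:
v(a) = 3 + a
d(z) = z*(-1 + z) (d(z) = ((4 - (3 + z))*(-1))*z = ((4 + (-3 - z))*(-1))*z = ((1 - z)*(-1))*z = (-1 + z)*z = z*(-1 + z))
E(D) = -6*D² (E(D) = -3*D*(D + D) = -3*D*2*D = -6*D²)
(E(0) - d(-7))² = (-6*0² - (-7)*(-1 - 7))² = (-6*0 - (-7)*(-8))² = (0 - 1*56)² = (0 - 56)² = (-56)² = 3136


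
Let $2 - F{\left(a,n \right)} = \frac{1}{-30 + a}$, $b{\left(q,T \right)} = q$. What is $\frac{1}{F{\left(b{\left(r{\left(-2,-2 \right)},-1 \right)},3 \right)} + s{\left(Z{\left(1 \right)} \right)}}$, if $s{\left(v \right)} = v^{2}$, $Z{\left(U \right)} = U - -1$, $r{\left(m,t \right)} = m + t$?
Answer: $\frac{34}{205} \approx 0.16585$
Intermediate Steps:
$F{\left(a,n \right)} = 2 - \frac{1}{-30 + a}$
$Z{\left(U \right)} = 1 + U$ ($Z{\left(U \right)} = U + 1 = 1 + U$)
$\frac{1}{F{\left(b{\left(r{\left(-2,-2 \right)},-1 \right)},3 \right)} + s{\left(Z{\left(1 \right)} \right)}} = \frac{1}{\frac{-61 + 2 \left(-2 - 2\right)}{-30 - 4} + \left(1 + 1\right)^{2}} = \frac{1}{\frac{-61 + 2 \left(-4\right)}{-30 - 4} + 2^{2}} = \frac{1}{\frac{-61 - 8}{-34} + 4} = \frac{1}{\left(- \frac{1}{34}\right) \left(-69\right) + 4} = \frac{1}{\frac{69}{34} + 4} = \frac{1}{\frac{205}{34}} = \frac{34}{205}$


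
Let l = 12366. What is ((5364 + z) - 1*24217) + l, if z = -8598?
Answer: -15085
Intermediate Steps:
((5364 + z) - 1*24217) + l = ((5364 - 8598) - 1*24217) + 12366 = (-3234 - 24217) + 12366 = -27451 + 12366 = -15085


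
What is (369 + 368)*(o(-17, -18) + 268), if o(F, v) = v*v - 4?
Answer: 433356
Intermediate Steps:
o(F, v) = -4 + v² (o(F, v) = v² - 4 = -4 + v²)
(369 + 368)*(o(-17, -18) + 268) = (369 + 368)*((-4 + (-18)²) + 268) = 737*((-4 + 324) + 268) = 737*(320 + 268) = 737*588 = 433356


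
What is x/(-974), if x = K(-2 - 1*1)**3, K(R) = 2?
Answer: -4/487 ≈ -0.0082135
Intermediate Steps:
x = 8 (x = 2**3 = 8)
x/(-974) = 8/(-974) = 8*(-1/974) = -4/487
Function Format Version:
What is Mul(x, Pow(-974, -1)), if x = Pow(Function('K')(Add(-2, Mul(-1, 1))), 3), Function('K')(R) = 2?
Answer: Rational(-4, 487) ≈ -0.0082135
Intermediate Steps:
x = 8 (x = Pow(2, 3) = 8)
Mul(x, Pow(-974, -1)) = Mul(8, Pow(-974, -1)) = Mul(8, Rational(-1, 974)) = Rational(-4, 487)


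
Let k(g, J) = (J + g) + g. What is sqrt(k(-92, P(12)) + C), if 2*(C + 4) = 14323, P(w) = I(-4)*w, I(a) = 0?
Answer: sqrt(27894)/2 ≈ 83.507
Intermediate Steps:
P(w) = 0 (P(w) = 0*w = 0)
k(g, J) = J + 2*g
C = 14315/2 (C = -4 + (1/2)*14323 = -4 + 14323/2 = 14315/2 ≈ 7157.5)
sqrt(k(-92, P(12)) + C) = sqrt((0 + 2*(-92)) + 14315/2) = sqrt((0 - 184) + 14315/2) = sqrt(-184 + 14315/2) = sqrt(13947/2) = sqrt(27894)/2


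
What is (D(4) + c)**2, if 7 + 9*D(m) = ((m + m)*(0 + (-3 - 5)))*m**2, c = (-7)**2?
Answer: 348100/81 ≈ 4297.5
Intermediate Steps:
c = 49
D(m) = -7/9 - 16*m**3/9 (D(m) = -7/9 + (((m + m)*(0 + (-3 - 5)))*m**2)/9 = -7/9 + (((2*m)*(0 - 8))*m**2)/9 = -7/9 + (((2*m)*(-8))*m**2)/9 = -7/9 + ((-16*m)*m**2)/9 = -7/9 + (-16*m**3)/9 = -7/9 - 16*m**3/9)
(D(4) + c)**2 = ((-7/9 - 16/9*4**3) + 49)**2 = ((-7/9 - 16/9*64) + 49)**2 = ((-7/9 - 1024/9) + 49)**2 = (-1031/9 + 49)**2 = (-590/9)**2 = 348100/81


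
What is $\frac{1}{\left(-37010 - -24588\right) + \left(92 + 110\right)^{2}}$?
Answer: $\frac{1}{28382} \approx 3.5234 \cdot 10^{-5}$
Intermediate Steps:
$\frac{1}{\left(-37010 - -24588\right) + \left(92 + 110\right)^{2}} = \frac{1}{\left(-37010 + 24588\right) + 202^{2}} = \frac{1}{-12422 + 40804} = \frac{1}{28382}$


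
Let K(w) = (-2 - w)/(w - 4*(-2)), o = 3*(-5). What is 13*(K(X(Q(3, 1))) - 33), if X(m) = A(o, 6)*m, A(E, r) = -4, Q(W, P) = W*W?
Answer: -6227/14 ≈ -444.79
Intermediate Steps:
o = -15
Q(W, P) = W²
X(m) = -4*m
K(w) = (-2 - w)/(8 + w) (K(w) = (-2 - w)/(w + 8) = (-2 - w)/(8 + w))
13*(K(X(Q(3, 1))) - 33) = 13*((-2 - (-4)*3²)/(8 - 4*3²) - 33) = 13*((-2 - (-4)*9)/(8 - 4*9) - 33) = 13*((-2 - 1*(-36))/(8 - 36) - 33) = 13*((-2 + 36)/(-28) - 33) = 13*(-1/28*34 - 33) = 13*(-17/14 - 33) = 13*(-479/14) = -6227/14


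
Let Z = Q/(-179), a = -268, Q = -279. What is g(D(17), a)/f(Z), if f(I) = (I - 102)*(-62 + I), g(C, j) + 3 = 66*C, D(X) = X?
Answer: 11951293/64838267 ≈ 0.18432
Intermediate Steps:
g(C, j) = -3 + 66*C
Z = 279/179 (Z = -279/(-179) = -279*(-1/179) = 279/179 ≈ 1.5587)
f(I) = (-102 + I)*(-62 + I)
g(D(17), a)/f(Z) = (-3 + 66*17)/(6324 + (279/179)² - 164*279/179) = (-3 + 1122)/(6324 + 77841/32041 - 45756/179) = 1119/(194514801/32041) = 1119*(32041/194514801) = 11951293/64838267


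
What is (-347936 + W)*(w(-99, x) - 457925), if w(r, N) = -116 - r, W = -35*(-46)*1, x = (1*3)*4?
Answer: 158597221092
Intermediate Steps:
x = 12 (x = 3*4 = 12)
W = 1610 (W = 1610*1 = 1610)
(-347936 + W)*(w(-99, x) - 457925) = (-347936 + 1610)*((-116 - 1*(-99)) - 457925) = -346326*((-116 + 99) - 457925) = -346326*(-17 - 457925) = -346326*(-457942) = 158597221092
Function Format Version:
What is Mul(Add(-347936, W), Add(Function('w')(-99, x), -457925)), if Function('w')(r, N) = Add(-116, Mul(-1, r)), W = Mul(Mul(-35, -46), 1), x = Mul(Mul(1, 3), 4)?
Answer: 158597221092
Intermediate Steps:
x = 12 (x = Mul(3, 4) = 12)
W = 1610 (W = Mul(1610, 1) = 1610)
Mul(Add(-347936, W), Add(Function('w')(-99, x), -457925)) = Mul(Add(-347936, 1610), Add(Add(-116, Mul(-1, -99)), -457925)) = Mul(-346326, Add(Add(-116, 99), -457925)) = Mul(-346326, Add(-17, -457925)) = Mul(-346326, -457942) = 158597221092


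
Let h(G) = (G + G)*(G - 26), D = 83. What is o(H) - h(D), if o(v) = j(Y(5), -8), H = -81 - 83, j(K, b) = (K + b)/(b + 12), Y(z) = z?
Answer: -37851/4 ≈ -9462.8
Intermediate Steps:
j(K, b) = (K + b)/(12 + b)
h(G) = 2*G*(-26 + G) (h(G) = (2*G)*(-26 + G) = 2*G*(-26 + G))
H = -164
o(v) = -¾ (o(v) = (5 - 8)/(12 - 8) = -3/4 = (¼)*(-3) = -¾)
o(H) - h(D) = -¾ - 2*83*(-26 + 83) = -¾ - 2*83*57 = -¾ - 1*9462 = -¾ - 9462 = -37851/4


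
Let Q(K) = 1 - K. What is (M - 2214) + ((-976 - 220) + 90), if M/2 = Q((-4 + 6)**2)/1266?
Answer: -700521/211 ≈ -3320.0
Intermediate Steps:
M = -1/211 (M = 2*((1 - (-4 + 6)**2)/1266) = 2*((1 - 1*2**2)*(1/1266)) = 2*((1 - 1*4)*(1/1266)) = 2*((1 - 4)*(1/1266)) = 2*(-3*1/1266) = 2*(-1/422) = -1/211 ≈ -0.0047393)
(M - 2214) + ((-976 - 220) + 90) = (-1/211 - 2214) + ((-976 - 220) + 90) = -467155/211 + (-1196 + 90) = -467155/211 - 1106 = -700521/211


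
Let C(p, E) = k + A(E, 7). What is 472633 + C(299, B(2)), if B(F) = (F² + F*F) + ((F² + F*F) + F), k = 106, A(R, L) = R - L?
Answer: 472750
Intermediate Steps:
B(F) = F + 4*F² (B(F) = (F² + F²) + ((F² + F²) + F) = 2*F² + (2*F² + F) = 2*F² + (F + 2*F²) = F + 4*F²)
C(p, E) = 99 + E (C(p, E) = 106 + (E - 1*7) = 106 + (E - 7) = 106 + (-7 + E) = 99 + E)
472633 + C(299, B(2)) = 472633 + (99 + 2*(1 + 4*2)) = 472633 + (99 + 2*(1 + 8)) = 472633 + (99 + 2*9) = 472633 + (99 + 18) = 472633 + 117 = 472750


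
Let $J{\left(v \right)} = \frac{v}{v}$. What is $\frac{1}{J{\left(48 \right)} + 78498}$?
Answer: $\frac{1}{78499} \approx 1.2739 \cdot 10^{-5}$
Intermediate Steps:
$J{\left(v \right)} = 1$
$\frac{1}{J{\left(48 \right)} + 78498} = \frac{1}{1 + 78498} = \frac{1}{78499}$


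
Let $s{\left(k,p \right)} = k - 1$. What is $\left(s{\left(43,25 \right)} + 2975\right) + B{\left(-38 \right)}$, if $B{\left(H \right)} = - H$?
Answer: $3055$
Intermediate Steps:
$s{\left(k,p \right)} = -1 + k$
$\left(s{\left(43,25 \right)} + 2975\right) + B{\left(-38 \right)} = \left(\left(-1 + 43\right) + 2975\right) - -38 = \left(42 + 2975\right) + 38 = 3017 + 38 = 3055$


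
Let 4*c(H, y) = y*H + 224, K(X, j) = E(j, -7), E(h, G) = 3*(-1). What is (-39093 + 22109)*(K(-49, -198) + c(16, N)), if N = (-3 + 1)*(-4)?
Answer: -1443640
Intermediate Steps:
E(h, G) = -3
K(X, j) = -3
N = 8 (N = -2*(-4) = 8)
c(H, y) = 56 + H*y/4 (c(H, y) = (y*H + 224)/4 = (H*y + 224)/4 = (224 + H*y)/4 = 56 + H*y/4)
(-39093 + 22109)*(K(-49, -198) + c(16, N)) = (-39093 + 22109)*(-3 + (56 + (¼)*16*8)) = -16984*(-3 + (56 + 32)) = -16984*(-3 + 88) = -16984*85 = -1443640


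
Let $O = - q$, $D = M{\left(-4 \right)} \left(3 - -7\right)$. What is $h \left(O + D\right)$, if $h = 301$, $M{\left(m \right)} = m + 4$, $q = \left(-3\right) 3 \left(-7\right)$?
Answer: $-18963$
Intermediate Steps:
$q = 63$ ($q = \left(-9\right) \left(-7\right) = 63$)
$M{\left(m \right)} = 4 + m$
$D = 0$ ($D = \left(4 - 4\right) \left(3 - -7\right) = 0 \left(3 + 7\right) = 0 \cdot 10 = 0$)
$O = -63$ ($O = \left(-1\right) 63 = -63$)
$h \left(O + D\right) = 301 \left(-63 + 0\right) = 301 \left(-63\right) = -18963$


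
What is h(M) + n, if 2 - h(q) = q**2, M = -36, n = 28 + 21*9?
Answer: -1077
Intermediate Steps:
n = 217 (n = 28 + 189 = 217)
h(q) = 2 - q**2
h(M) + n = (2 - 1*(-36)**2) + 217 = (2 - 1*1296) + 217 = (2 - 1296) + 217 = -1294 + 217 = -1077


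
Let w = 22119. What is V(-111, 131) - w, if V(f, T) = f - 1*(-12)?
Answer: -22218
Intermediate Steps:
V(f, T) = 12 + f (V(f, T) = f + 12 = 12 + f)
V(-111, 131) - w = (12 - 111) - 1*22119 = -99 - 22119 = -22218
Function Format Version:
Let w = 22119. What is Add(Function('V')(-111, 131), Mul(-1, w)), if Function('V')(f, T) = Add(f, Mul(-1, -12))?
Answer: -22218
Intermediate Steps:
Function('V')(f, T) = Add(12, f) (Function('V')(f, T) = Add(f, 12) = Add(12, f))
Add(Function('V')(-111, 131), Mul(-1, w)) = Add(Add(12, -111), Mul(-1, 22119)) = Add(-99, -22119) = -22218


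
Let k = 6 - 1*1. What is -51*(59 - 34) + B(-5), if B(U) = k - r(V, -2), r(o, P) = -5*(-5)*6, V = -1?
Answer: -1420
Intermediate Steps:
r(o, P) = 150 (r(o, P) = 25*6 = 150)
k = 5 (k = 6 - 1 = 5)
B(U) = -145 (B(U) = 5 - 1*150 = 5 - 150 = -145)
-51*(59 - 34) + B(-5) = -51*(59 - 34) - 145 = -51*25 - 145 = -1275 - 145 = -1420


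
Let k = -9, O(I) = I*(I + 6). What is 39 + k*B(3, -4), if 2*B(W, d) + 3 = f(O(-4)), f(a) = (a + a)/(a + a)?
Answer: 48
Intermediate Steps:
O(I) = I*(6 + I)
f(a) = 1 (f(a) = (2*a)/((2*a)) = (2*a)*(1/(2*a)) = 1)
B(W, d) = -1 (B(W, d) = -3/2 + (½)*1 = -3/2 + ½ = -1)
39 + k*B(3, -4) = 39 - 9*(-1) = 39 + 9 = 48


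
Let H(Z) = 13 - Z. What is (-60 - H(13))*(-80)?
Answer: 4800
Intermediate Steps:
(-60 - H(13))*(-80) = (-60 - (13 - 1*13))*(-80) = (-60 - (13 - 13))*(-80) = (-60 - 1*0)*(-80) = (-60 + 0)*(-80) = -60*(-80) = 4800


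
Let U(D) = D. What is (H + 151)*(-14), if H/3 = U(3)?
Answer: -2240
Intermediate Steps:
H = 9 (H = 3*3 = 9)
(H + 151)*(-14) = (9 + 151)*(-14) = 160*(-14) = -2240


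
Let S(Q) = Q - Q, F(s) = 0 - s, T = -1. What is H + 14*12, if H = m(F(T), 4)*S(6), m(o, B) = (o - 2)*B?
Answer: 168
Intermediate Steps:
F(s) = -s
m(o, B) = B*(-2 + o) (m(o, B) = (-2 + o)*B = B*(-2 + o))
S(Q) = 0
H = 0 (H = (4*(-2 - 1*(-1)))*0 = (4*(-2 + 1))*0 = (4*(-1))*0 = -4*0 = 0)
H + 14*12 = 0 + 14*12 = 0 + 168 = 168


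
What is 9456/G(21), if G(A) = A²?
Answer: 3152/147 ≈ 21.442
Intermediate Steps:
9456/G(21) = 9456/(21²) = 9456/441 = 9456*(1/441) = 3152/147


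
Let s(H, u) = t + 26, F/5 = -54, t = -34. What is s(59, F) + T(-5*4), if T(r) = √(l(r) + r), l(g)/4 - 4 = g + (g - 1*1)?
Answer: -8 + 2*I*√42 ≈ -8.0 + 12.961*I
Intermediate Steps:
l(g) = 12 + 8*g (l(g) = 16 + 4*(g + (g - 1*1)) = 16 + 4*(g + (g - 1)) = 16 + 4*(g + (-1 + g)) = 16 + 4*(-1 + 2*g) = 16 + (-4 + 8*g) = 12 + 8*g)
F = -270 (F = 5*(-54) = -270)
T(r) = √(12 + 9*r) (T(r) = √((12 + 8*r) + r) = √(12 + 9*r))
s(H, u) = -8 (s(H, u) = -34 + 26 = -8)
s(59, F) + T(-5*4) = -8 + √(12 + 9*(-5*4)) = -8 + √(12 + 9*(-20)) = -8 + √(12 - 180) = -8 + √(-168) = -8 + 2*I*√42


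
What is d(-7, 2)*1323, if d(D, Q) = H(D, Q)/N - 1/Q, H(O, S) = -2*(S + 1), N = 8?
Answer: -6615/4 ≈ -1653.8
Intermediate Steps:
H(O, S) = -2 - 2*S (H(O, S) = -2*(1 + S) = -2 - 2*S)
d(D, Q) = -¼ - 1/Q - Q/4 (d(D, Q) = (-2 - 2*Q)/8 - 1/Q = (-2 - 2*Q)*(⅛) - 1/Q = (-¼ - Q/4) - 1/Q = -¼ - 1/Q - Q/4)
d(-7, 2)*1323 = ((¼)*(-4 + 2*(-1 - 1*2))/2)*1323 = ((¼)*(½)*(-4 + 2*(-1 - 2)))*1323 = ((¼)*(½)*(-4 + 2*(-3)))*1323 = ((¼)*(½)*(-4 - 6))*1323 = ((¼)*(½)*(-10))*1323 = -5/4*1323 = -6615/4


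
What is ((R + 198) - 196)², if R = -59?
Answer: 3249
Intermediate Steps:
((R + 198) - 196)² = ((-59 + 198) - 196)² = (139 - 196)² = (-57)² = 3249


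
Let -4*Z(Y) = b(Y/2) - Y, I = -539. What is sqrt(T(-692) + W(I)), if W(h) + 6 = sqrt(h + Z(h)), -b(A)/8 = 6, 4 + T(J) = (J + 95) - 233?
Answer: sqrt(-3360 + 2*I*sqrt(2647))/2 ≈ 0.44374 + 28.986*I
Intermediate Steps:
T(J) = -142 + J (T(J) = -4 + ((J + 95) - 233) = -4 + ((95 + J) - 233) = -4 + (-138 + J) = -142 + J)
b(A) = -48 (b(A) = -8*6 = -48)
Z(Y) = 12 + Y/4 (Z(Y) = -(-48 - Y)/4 = 12 + Y/4)
W(h) = -6 + sqrt(12 + 5*h/4) (W(h) = -6 + sqrt(h + (12 + h/4)) = -6 + sqrt(12 + 5*h/4))
sqrt(T(-692) + W(I)) = sqrt((-142 - 692) + (-6 + sqrt(48 + 5*(-539))/2)) = sqrt(-834 + (-6 + sqrt(48 - 2695)/2)) = sqrt(-834 + (-6 + sqrt(-2647)/2)) = sqrt(-834 + (-6 + (I*sqrt(2647))/2)) = sqrt(-834 + (-6 + I*sqrt(2647)/2)) = sqrt(-840 + I*sqrt(2647)/2)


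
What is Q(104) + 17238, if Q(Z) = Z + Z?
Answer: 17446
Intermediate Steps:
Q(Z) = 2*Z
Q(104) + 17238 = 2*104 + 17238 = 208 + 17238 = 17446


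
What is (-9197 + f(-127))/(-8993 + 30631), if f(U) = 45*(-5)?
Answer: -4711/10819 ≈ -0.43544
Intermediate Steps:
f(U) = -225
(-9197 + f(-127))/(-8993 + 30631) = (-9197 - 225)/(-8993 + 30631) = -9422/21638 = -9422*1/21638 = -4711/10819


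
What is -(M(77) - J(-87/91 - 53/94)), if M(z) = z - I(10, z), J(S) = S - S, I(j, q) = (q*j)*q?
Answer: 59213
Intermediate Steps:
I(j, q) = j*q² (I(j, q) = (j*q)*q = j*q²)
J(S) = 0
M(z) = z - 10*z²
-(M(77) - J(-87/91 - 53/94)) = -(77*(1 - 10*77) - 1*0) = -(77*(1 - 770) + 0) = -(77*(-769) + 0) = -(-59213 + 0) = -1*(-59213) = 59213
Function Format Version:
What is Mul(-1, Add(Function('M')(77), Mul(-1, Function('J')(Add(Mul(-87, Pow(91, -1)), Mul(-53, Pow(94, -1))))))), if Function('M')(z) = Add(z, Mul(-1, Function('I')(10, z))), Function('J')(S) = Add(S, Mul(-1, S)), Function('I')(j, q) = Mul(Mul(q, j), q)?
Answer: 59213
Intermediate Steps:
Function('I')(j, q) = Mul(j, Pow(q, 2)) (Function('I')(j, q) = Mul(Mul(j, q), q) = Mul(j, Pow(q, 2)))
Function('J')(S) = 0
Function('M')(z) = Add(z, Mul(-10, Pow(z, 2))) (Function('M')(z) = Add(z, Mul(-1, Mul(10, Pow(z, 2)))) = Add(z, Mul(-10, Pow(z, 2))))
Mul(-1, Add(Function('M')(77), Mul(-1, Function('J')(Add(Mul(-87, Pow(91, -1)), Mul(-53, Pow(94, -1))))))) = Mul(-1, Add(Mul(77, Add(1, Mul(-10, 77))), Mul(-1, 0))) = Mul(-1, Add(Mul(77, Add(1, -770)), 0)) = Mul(-1, Add(Mul(77, -769), 0)) = Mul(-1, Add(-59213, 0)) = Mul(-1, -59213) = 59213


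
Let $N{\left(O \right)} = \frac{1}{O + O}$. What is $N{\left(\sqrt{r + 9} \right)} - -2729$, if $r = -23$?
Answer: $2729 - \frac{i \sqrt{14}}{28} \approx 2729.0 - 0.13363 i$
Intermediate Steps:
$N{\left(O \right)} = \frac{1}{2 O}$
$N{\left(\sqrt{r + 9} \right)} - -2729 = \frac{1}{2 \sqrt{-23 + 9}} - -2729 = \frac{1}{2 \sqrt{-14}} + 2729 = \frac{1}{2 i \sqrt{14}} + 2729 = \frac{\left(- \frac{1}{14}\right) i \sqrt{14}}{2} + 2729 = - \frac{i \sqrt{14}}{28} + 2729 = 2729 - \frac{i \sqrt{14}}{28}$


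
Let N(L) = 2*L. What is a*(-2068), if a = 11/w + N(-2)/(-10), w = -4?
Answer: 24299/5 ≈ 4859.8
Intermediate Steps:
a = -47/20 (a = 11/(-4) + (2*(-2))/(-10) = 11*(-¼) - 4*(-⅒) = -11/4 + ⅖ = -47/20 ≈ -2.3500)
a*(-2068) = -47/20*(-2068) = 24299/5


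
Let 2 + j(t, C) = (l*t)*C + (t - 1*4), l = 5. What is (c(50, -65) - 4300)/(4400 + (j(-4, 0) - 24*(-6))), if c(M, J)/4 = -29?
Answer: -2208/2267 ≈ -0.97397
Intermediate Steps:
c(M, J) = -116 (c(M, J) = 4*(-29) = -116)
j(t, C) = -6 + t + 5*C*t (j(t, C) = -2 + ((5*t)*C + (t - 1*4)) = -2 + (5*C*t + (t - 4)) = -2 + (5*C*t + (-4 + t)) = -2 + (-4 + t + 5*C*t) = -6 + t + 5*C*t)
(c(50, -65) - 4300)/(4400 + (j(-4, 0) - 24*(-6))) = (-116 - 4300)/(4400 + ((-6 - 4 + 5*0*(-4)) - 24*(-6))) = -4416/(4400 + ((-6 - 4 + 0) + 144)) = -4416/(4400 + (-10 + 144)) = -4416/(4400 + 134) = -4416/4534 = -4416*1/4534 = -2208/2267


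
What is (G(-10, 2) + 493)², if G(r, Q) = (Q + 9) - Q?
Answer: 252004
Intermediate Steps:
G(r, Q) = 9 (G(r, Q) = (9 + Q) - Q = 9)
(G(-10, 2) + 493)² = (9 + 493)² = 502² = 252004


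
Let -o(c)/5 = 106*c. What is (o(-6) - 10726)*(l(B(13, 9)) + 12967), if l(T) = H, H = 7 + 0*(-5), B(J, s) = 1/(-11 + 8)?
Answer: -97901804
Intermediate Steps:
o(c) = -530*c
B(J, s) = -⅓ (B(J, s) = 1/(-3) = -⅓)
H = 7 (H = 7 + 0 = 7)
l(T) = 7
(o(-6) - 10726)*(l(B(13, 9)) + 12967) = (-530*(-6) - 10726)*(7 + 12967) = (3180 - 10726)*12974 = -7546*12974 = -97901804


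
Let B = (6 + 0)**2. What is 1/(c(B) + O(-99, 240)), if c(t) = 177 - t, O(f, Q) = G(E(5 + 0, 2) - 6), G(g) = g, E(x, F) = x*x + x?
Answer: 1/165 ≈ 0.0060606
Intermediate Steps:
E(x, F) = x + x**2 (E(x, F) = x**2 + x = x + x**2)
B = 36 (B = 6**2 = 36)
O(f, Q) = 24 (O(f, Q) = (5 + 0)*(1 + (5 + 0)) - 6 = 5*(1 + 5) - 6 = 5*6 - 6 = 30 - 6 = 24)
1/(c(B) + O(-99, 240)) = 1/((177 - 1*36) + 24) = 1/((177 - 36) + 24) = 1/(141 + 24) = 1/165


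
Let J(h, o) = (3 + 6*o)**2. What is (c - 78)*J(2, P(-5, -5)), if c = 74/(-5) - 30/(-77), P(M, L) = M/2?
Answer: -5123232/385 ≈ -13307.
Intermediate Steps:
P(M, L) = M/2 (P(M, L) = M*(1/2) = M/2)
c = -5548/385 (c = 74*(-1/5) - 30*(-1/77) = -74/5 + 30/77 = -5548/385 ≈ -14.410)
(c - 78)*J(2, P(-5, -5)) = (-5548/385 - 78)*(9*(1 + 2*((1/2)*(-5)))**2) = -320202*(1 + 2*(-5/2))**2/385 = -320202*(1 - 5)**2/385 = -320202*(-4)**2/385 = -320202*16/385 = -35578/385*144 = -5123232/385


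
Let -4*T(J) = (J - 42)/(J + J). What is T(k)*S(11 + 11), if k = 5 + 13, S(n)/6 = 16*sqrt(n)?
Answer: 16*sqrt(22) ≈ 75.047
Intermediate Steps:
S(n) = 96*sqrt(n) (S(n) = 6*(16*sqrt(n)) = 96*sqrt(n))
k = 18
T(J) = -(-42 + J)/(8*J) (T(J) = -(J - 42)/(4*(J + J)) = -(-42 + J)/(4*(2*J)) = -(-42 + J)*1/(2*J)/4 = -(-42 + J)/(8*J))
T(k)*S(11 + 11) = ((1/8)*(42 - 1*18)/18)*(96*sqrt(11 + 11)) = ((1/8)*(1/18)*(42 - 18))*(96*sqrt(22)) = ((1/8)*(1/18)*24)*(96*sqrt(22)) = (96*sqrt(22))/6 = 16*sqrt(22)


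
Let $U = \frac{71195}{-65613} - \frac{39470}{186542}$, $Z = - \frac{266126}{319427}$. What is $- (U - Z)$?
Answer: $\frac{906114254024302}{1954826199619521} \approx 0.46353$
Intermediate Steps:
$Z = - \frac{266126}{319427}$ ($Z = \left(-266126\right) \frac{1}{319427} = - \frac{266126}{319427} \approx -0.83314$)
$U = - \frac{7935301400}{6119790123}$ ($U = 71195 \left(- \frac{1}{65613}\right) - \frac{19735}{93271} = - \frac{71195}{65613} - \frac{19735}{93271} = - \frac{7935301400}{6119790123} \approx -1.2967$)
$- (U - Z) = - (- \frac{7935301400}{6119790123} - - \frac{266126}{319427}) = - (- \frac{7935301400}{6119790123} + \frac{266126}{319427}) = \left(-1\right) \left(- \frac{906114254024302}{1954826199619521}\right) = \frac{906114254024302}{1954826199619521}$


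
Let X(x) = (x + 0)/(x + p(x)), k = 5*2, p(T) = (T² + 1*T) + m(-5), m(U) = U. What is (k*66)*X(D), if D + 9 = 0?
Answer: -2970/29 ≈ -102.41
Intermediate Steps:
D = -9 (D = -9 + 0 = -9)
p(T) = -5 + T + T² (p(T) = (T² + 1*T) - 5 = (T² + T) - 5 = (T + T²) - 5 = -5 + T + T²)
k = 10
X(x) = x/(-5 + x² + 2*x) (X(x) = (x + 0)/(x + (-5 + x + x²)) = x/(-5 + x² + 2*x))
(k*66)*X(D) = (10*66)*(-9/(-5 + (-9)² + 2*(-9))) = 660*(-9/(-5 + 81 - 18)) = 660*(-9/58) = -2970/29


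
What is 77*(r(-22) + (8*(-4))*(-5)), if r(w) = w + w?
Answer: 8932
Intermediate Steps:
r(w) = 2*w
77*(r(-22) + (8*(-4))*(-5)) = 77*(2*(-22) + (8*(-4))*(-5)) = 77*(-44 - 32*(-5)) = 77*(-44 + 160) = 77*116 = 8932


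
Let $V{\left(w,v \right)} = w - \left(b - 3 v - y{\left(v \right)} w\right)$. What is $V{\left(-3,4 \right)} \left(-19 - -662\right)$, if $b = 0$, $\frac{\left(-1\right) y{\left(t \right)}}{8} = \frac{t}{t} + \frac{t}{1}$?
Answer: $82947$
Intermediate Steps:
$y{\left(t \right)} = -8 - 8 t$ ($y{\left(t \right)} = - 8 \left(\frac{t}{t} + \frac{t}{1}\right) = - 8 \left(1 + t 1\right) = - 8 \left(1 + t\right) = -8 - 8 t$)
$V{\left(w,v \right)} = w + 3 v + w \left(-8 - 8 v\right)$ ($V{\left(w,v \right)} = w + \left(\left(\left(-8 - 8 v\right) w + 3 v\right) - 0\right) = w + \left(\left(w \left(-8 - 8 v\right) + 3 v\right) + 0\right) = w + \left(\left(3 v + w \left(-8 - 8 v\right)\right) + 0\right) = w + \left(3 v + w \left(-8 - 8 v\right)\right) = w + 3 v + w \left(-8 - 8 v\right)$)
$V{\left(-3,4 \right)} \left(-19 - -662\right) = \left(-3 + 3 \cdot 4 - - 24 \left(1 + 4\right)\right) \left(-19 - -662\right) = \left(-3 + 12 - \left(-24\right) 5\right) \left(-19 + 662\right) = \left(-3 + 12 + 120\right) 643 = 129 \cdot 643 = 82947$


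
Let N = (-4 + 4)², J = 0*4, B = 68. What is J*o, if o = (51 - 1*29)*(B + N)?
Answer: 0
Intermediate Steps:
J = 0
N = 0 (N = 0² = 0)
o = 1496 (o = (51 - 1*29)*(68 + 0) = (51 - 29)*68 = 22*68 = 1496)
J*o = 0*1496 = 0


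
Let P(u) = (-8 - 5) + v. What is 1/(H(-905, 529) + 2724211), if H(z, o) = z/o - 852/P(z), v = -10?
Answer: 529/1441126310 ≈ 3.6707e-7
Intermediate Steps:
P(u) = -23 (P(u) = (-8 - 5) - 10 = -13 - 10 = -23)
H(z, o) = 852/23 + z/o (H(z, o) = z/o - 852/(-23) = z/o - 852*(-1/23) = z/o + 852/23 = 852/23 + z/o)
1/(H(-905, 529) + 2724211) = 1/((852/23 - 905/529) + 2724211) = 1/(18691/529 + 2724211) = 1/(1441126310/529) = 529/1441126310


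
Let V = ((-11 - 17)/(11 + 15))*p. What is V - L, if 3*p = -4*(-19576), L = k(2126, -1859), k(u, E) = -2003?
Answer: -1018139/39 ≈ -26106.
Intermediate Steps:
L = -2003
p = 78304/3 (p = (-4*(-19576))/3 = (1/3)*78304 = 78304/3 ≈ 26101.)
V = -1096256/39 (V = ((-11 - 17)/(11 + 15))*(78304/3) = -28/26*(78304/3) = -28*1/26*(78304/3) = -14/13*78304/3 = -1096256/39 ≈ -28109.)
V - L = -1096256/39 - 1*(-2003) = -1096256/39 + 2003 = -1018139/39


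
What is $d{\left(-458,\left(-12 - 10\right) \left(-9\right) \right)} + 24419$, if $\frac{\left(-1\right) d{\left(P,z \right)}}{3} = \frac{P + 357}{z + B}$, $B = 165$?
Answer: $\frac{2954800}{121} \approx 24420.0$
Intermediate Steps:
$d{\left(P,z \right)} = - \frac{3 \left(357 + P\right)}{165 + z}$ ($d{\left(P,z \right)} = - 3 \frac{P + 357}{z + 165} = - 3 \frac{357 + P}{165 + z} = - \frac{3 \left(357 + P\right)}{165 + z}$)
$d{\left(-458,\left(-12 - 10\right) \left(-9\right) \right)} + 24419 = \frac{3 \left(-357 - -458\right)}{165 + \left(-12 - 10\right) \left(-9\right)} + 24419 = \frac{3 \left(-357 + 458\right)}{165 - -198} + 24419 = 3 \frac{1}{165 + 198} \cdot 101 + 24419 = 3 \cdot \frac{1}{363} \cdot 101 + 24419 = \frac{101}{121} + 24419 = \frac{2954800}{121}$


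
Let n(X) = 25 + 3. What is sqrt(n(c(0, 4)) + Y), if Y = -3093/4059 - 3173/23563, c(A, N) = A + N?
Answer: sqrt(27547323090411630)/31880739 ≈ 5.2061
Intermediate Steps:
n(X) = 28
Y = -28586522/31880739 (Y = -3093*1/4059 - 3173*1/23563 = -1031/1353 - 3173/23563 = -28586522/31880739 ≈ -0.89667)
sqrt(n(c(0, 4)) + Y) = sqrt(28 - 28586522/31880739) = sqrt(864074170/31880739) = sqrt(27547323090411630)/31880739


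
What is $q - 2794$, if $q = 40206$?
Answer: $37412$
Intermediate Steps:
$q - 2794 = 40206 - 2794 = 37412$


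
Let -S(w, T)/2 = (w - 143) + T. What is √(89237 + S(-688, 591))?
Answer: √89717 ≈ 299.53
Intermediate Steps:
S(w, T) = 286 - 2*T - 2*w (S(w, T) = -2*((w - 143) + T) = -2*((-143 + w) + T) = -2*(-143 + T + w) = 286 - 2*T - 2*w)
√(89237 + S(-688, 591)) = √(89237 + (286 - 2*591 - 2*(-688))) = √(89237 + (286 - 1182 + 1376)) = √(89237 + 480) = √89717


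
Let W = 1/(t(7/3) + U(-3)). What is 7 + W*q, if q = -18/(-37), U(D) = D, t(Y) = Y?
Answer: 232/37 ≈ 6.2703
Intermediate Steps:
q = 18/37 (q = -18*(-1/37) = 18/37 ≈ 0.48649)
W = -3/2 (W = 1/(7/3 - 3) = 1/(-2/3) = -3/2 ≈ -1.5000)
7 + W*q = 7 - 3/2*18/37 = 7 - 27/37 = 232/37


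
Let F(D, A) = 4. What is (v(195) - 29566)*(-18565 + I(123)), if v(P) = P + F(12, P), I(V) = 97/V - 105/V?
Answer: 22353210867/41 ≈ 5.4520e+8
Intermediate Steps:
I(V) = -8/V
v(P) = 4 + P (v(P) = P + 4 = 4 + P)
(v(195) - 29566)*(-18565 + I(123)) = ((4 + 195) - 29566)*(-18565 - 8/123) = (199 - 29566)*(-18565 - 8*1/123) = -29367*(-18565 - 8/123) = -29367*(-2283503/123) = 22353210867/41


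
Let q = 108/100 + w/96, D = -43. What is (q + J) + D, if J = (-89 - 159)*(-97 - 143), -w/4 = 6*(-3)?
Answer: 5947883/100 ≈ 59479.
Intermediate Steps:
w = 72 (w = -24*(-3) = -4*(-18) = 72)
q = 183/100 (q = 108/100 + 72/96 = 108*(1/100) + 72*(1/96) = 27/25 + ¾ = 183/100 ≈ 1.8300)
J = 59520 (J = -248*(-240) = 59520)
(q + J) + D = (183/100 + 59520) - 43 = 5952183/100 - 43 = 5947883/100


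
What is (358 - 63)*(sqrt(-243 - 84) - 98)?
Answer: -28910 + 295*I*sqrt(327) ≈ -28910.0 + 5334.5*I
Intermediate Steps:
(358 - 63)*(sqrt(-243 - 84) - 98) = 295*(sqrt(-327) - 98) = 295*(I*sqrt(327) - 98) = 295*(-98 + I*sqrt(327)) = -28910 + 295*I*sqrt(327)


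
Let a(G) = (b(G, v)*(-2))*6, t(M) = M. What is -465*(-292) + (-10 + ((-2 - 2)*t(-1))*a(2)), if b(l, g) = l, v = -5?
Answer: 135674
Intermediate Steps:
a(G) = -12*G (a(G) = (G*(-2))*6 = -2*G*6 = -12*G)
-465*(-292) + (-10 + ((-2 - 2)*t(-1))*a(2)) = -465*(-292) + (-10 + ((-2 - 2)*(-1))*(-12*2)) = 135780 + (-10 - 4*(-1)*(-24)) = 135780 + (-10 + 4*(-24)) = 135780 + (-10 - 96) = 135780 - 106 = 135674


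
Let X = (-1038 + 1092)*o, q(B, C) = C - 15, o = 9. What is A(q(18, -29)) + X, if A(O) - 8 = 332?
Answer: 826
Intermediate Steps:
q(B, C) = -15 + C
A(O) = 340 (A(O) = 8 + 332 = 340)
X = 486 (X = (-1038 + 1092)*9 = 54*9 = 486)
A(q(18, -29)) + X = 340 + 486 = 826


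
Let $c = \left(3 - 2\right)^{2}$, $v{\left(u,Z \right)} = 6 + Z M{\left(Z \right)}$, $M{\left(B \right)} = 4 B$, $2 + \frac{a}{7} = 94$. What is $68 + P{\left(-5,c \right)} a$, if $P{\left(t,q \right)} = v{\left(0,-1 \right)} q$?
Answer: $6508$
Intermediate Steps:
$a = 644$ ($a = -14 + 7 \cdot 94 = -14 + 658 = 644$)
$v{\left(u,Z \right)} = 6 + 4 Z^{2}$ ($v{\left(u,Z \right)} = 6 + Z 4 Z = 6 + 4 Z^{2}$)
$c = 1$ ($c = 1^{2} = 1$)
$P{\left(t,q \right)} = 10 q$ ($P{\left(t,q \right)} = \left(6 + 4 \left(-1\right)^{2}\right) q = \left(6 + 4 \cdot 1\right) q = \left(6 + 4\right) q = 10 q$)
$68 + P{\left(-5,c \right)} a = 68 + 10 \cdot 1 \cdot 644 = 68 + 10 \cdot 644 = 68 + 6440 = 6508$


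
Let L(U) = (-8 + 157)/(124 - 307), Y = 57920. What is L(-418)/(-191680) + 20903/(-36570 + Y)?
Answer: 1202011327/1227710400 ≈ 0.97907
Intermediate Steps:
L(U) = -149/183 (L(U) = 149/(-183) = 149*(-1/183) = -149/183)
L(-418)/(-191680) + 20903/(-36570 + Y) = -149/183/(-191680) + 20903/(-36570 + 57920) = -149/183*(-1/191680) + 20903/21350 = 149/35077440 + 20903*(1/21350) = 149/35077440 + 20903/21350 = 1202011327/1227710400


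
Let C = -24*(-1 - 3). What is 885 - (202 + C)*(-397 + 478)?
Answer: -23253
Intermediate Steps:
C = 96 (C = -24*(-4) = 96)
885 - (202 + C)*(-397 + 478) = 885 - (202 + 96)*(-397 + 478) = 885 - 298*81 = 885 - 1*24138 = 885 - 24138 = -23253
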